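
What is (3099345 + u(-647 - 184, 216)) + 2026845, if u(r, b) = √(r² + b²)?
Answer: 5126190 + 3*√81913 ≈ 5.1270e+6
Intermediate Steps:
u(r, b) = √(b² + r²)
(3099345 + u(-647 - 184, 216)) + 2026845 = (3099345 + √(216² + (-647 - 184)²)) + 2026845 = (3099345 + √(46656 + (-831)²)) + 2026845 = (3099345 + √(46656 + 690561)) + 2026845 = (3099345 + √737217) + 2026845 = (3099345 + 3*√81913) + 2026845 = 5126190 + 3*√81913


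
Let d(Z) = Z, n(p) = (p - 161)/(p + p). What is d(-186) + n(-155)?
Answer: -28672/155 ≈ -184.98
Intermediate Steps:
n(p) = (-161 + p)/(2*p) (n(p) = (-161 + p)/((2*p)) = (-161 + p)*(1/(2*p)) = (-161 + p)/(2*p))
d(-186) + n(-155) = -186 + (½)*(-161 - 155)/(-155) = -186 + (½)*(-1/155)*(-316) = -186 + 158/155 = -28672/155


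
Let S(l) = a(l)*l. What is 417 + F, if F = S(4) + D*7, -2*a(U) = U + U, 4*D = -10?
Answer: 767/2 ≈ 383.50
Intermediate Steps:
D = -5/2 (D = (¼)*(-10) = -5/2 ≈ -2.5000)
a(U) = -U (a(U) = -(U + U)/2 = -U)
S(l) = -l² (S(l) = (-l)*l = -l²)
F = -67/2 (F = -1*4² - 5/2*7 = -1*16 - 35/2 = -16 - 35/2 = -67/2 ≈ -33.500)
417 + F = 417 - 67/2 = 767/2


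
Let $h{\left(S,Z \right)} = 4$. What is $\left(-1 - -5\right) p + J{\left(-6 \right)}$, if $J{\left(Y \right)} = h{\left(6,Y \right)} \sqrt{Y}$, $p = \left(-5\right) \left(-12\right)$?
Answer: $240 + 4 i \sqrt{6} \approx 240.0 + 9.798 i$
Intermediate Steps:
$p = 60$
$J{\left(Y \right)} = 4 \sqrt{Y}$
$\left(-1 - -5\right) p + J{\left(-6 \right)} = \left(-1 - -5\right) 60 + 4 \sqrt{-6} = \left(-1 + 5\right) 60 + 4 i \sqrt{6} = 4 \cdot 60 + 4 i \sqrt{6} = 240 + 4 i \sqrt{6}$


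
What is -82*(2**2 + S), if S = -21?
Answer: 1394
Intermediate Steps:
-82*(2**2 + S) = -82*(2**2 - 21) = -82*(4 - 21) = -82*(-17) = 1394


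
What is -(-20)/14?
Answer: 10/7 ≈ 1.4286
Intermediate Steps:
-(-20)/14 = -1*(-10/7) = 10/7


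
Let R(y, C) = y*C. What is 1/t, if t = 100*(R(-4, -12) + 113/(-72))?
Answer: 18/83575 ≈ 0.00021538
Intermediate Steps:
R(y, C) = C*y
t = 83575/18 (t = 100*(-12*(-4) + 113/(-72)) = 100*(48 + 113*(-1/72)) = 100*(48 - 113/72) = 100*(3343/72) = 83575/18 ≈ 4643.1)
1/t = 1/(83575/18) = 18/83575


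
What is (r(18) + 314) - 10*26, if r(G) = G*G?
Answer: 378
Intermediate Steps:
r(G) = G**2
(r(18) + 314) - 10*26 = (18**2 + 314) - 10*26 = (324 + 314) - 260 = 638 - 260 = 378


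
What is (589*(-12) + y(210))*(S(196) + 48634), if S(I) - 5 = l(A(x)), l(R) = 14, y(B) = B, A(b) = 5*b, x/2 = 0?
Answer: -333662274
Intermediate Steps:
x = 0 (x = 2*0 = 0)
S(I) = 19 (S(I) = 5 + 14 = 19)
(589*(-12) + y(210))*(S(196) + 48634) = (589*(-12) + 210)*(19 + 48634) = (-7068 + 210)*48653 = -6858*48653 = -333662274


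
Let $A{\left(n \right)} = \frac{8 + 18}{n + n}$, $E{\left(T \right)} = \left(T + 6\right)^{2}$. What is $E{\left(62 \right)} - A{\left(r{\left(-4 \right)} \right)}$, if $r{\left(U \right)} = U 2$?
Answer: $\frac{37005}{8} \approx 4625.6$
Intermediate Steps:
$E{\left(T \right)} = \left(6 + T\right)^{2}$
$r{\left(U \right)} = 2 U$
$A{\left(n \right)} = \frac{13}{n}$ ($A{\left(n \right)} = \frac{26}{2 n} = 26 \frac{1}{2 n} = \frac{13}{n}$)
$E{\left(62 \right)} - A{\left(r{\left(-4 \right)} \right)} = \left(6 + 62\right)^{2} - \frac{13}{2 \left(-4\right)} = 68^{2} - \frac{13}{-8} = 4624 - 13 \left(- \frac{1}{8}\right) = 4624 - - \frac{13}{8} = 4624 + \frac{13}{8} = \frac{37005}{8}$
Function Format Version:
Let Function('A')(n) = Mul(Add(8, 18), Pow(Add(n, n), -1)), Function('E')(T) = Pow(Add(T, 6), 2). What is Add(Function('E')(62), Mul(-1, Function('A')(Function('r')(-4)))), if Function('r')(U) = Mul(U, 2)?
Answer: Rational(37005, 8) ≈ 4625.6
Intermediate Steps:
Function('E')(T) = Pow(Add(6, T), 2)
Function('r')(U) = Mul(2, U)
Function('A')(n) = Mul(13, Pow(n, -1)) (Function('A')(n) = Mul(26, Pow(Mul(2, n), -1)) = Mul(26, Mul(Rational(1, 2), Pow(n, -1))) = Mul(13, Pow(n, -1)))
Add(Function('E')(62), Mul(-1, Function('A')(Function('r')(-4)))) = Add(Pow(Add(6, 62), 2), Mul(-1, Mul(13, Pow(Mul(2, -4), -1)))) = Add(Pow(68, 2), Mul(-1, Mul(13, Pow(-8, -1)))) = Add(4624, Mul(-1, Mul(13, Rational(-1, 8)))) = Add(4624, Mul(-1, Rational(-13, 8))) = Add(4624, Rational(13, 8)) = Rational(37005, 8)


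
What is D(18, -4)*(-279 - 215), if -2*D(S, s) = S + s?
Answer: 3458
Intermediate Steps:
D(S, s) = -S/2 - s/2 (D(S, s) = -(S + s)/2 = -S/2 - s/2)
D(18, -4)*(-279 - 215) = (-½*18 - ½*(-4))*(-279 - 215) = (-9 + 2)*(-494) = -7*(-494) = 3458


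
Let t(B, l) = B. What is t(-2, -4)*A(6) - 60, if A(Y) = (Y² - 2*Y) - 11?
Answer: -86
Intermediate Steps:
A(Y) = -11 + Y² - 2*Y
t(-2, -4)*A(6) - 60 = -2*(-11 + 6² - 2*6) - 60 = -2*(-11 + 36 - 12) - 60 = -2*13 - 60 = -26 - 60 = -86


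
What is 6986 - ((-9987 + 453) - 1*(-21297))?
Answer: -4777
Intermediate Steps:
6986 - ((-9987 + 453) - 1*(-21297)) = 6986 - (-9534 + 21297) = 6986 - 1*11763 = 6986 - 11763 = -4777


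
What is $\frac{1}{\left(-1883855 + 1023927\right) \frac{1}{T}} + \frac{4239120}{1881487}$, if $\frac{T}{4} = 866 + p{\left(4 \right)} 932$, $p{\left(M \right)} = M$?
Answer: $\frac{451345472281}{202242919117} \approx 2.2317$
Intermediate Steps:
$T = 18376$ ($T = 4 \left(866 + 4 \cdot 932\right) = 4 \left(866 + 3728\right) = 4 \cdot 4594 = 18376$)
$\frac{1}{\left(-1883855 + 1023927\right) \frac{1}{T}} + \frac{4239120}{1881487} = \frac{1}{\left(-1883855 + 1023927\right) \frac{1}{18376}} + \frac{4239120}{1881487} = \frac{\frac{1}{\frac{1}{18376}}}{-859928} + 4239120 \cdot \frac{1}{1881487} = \left(- \frac{1}{859928}\right) 18376 + \frac{4239120}{1881487} = - \frac{2297}{107491} + \frac{4239120}{1881487} = \frac{451345472281}{202242919117}$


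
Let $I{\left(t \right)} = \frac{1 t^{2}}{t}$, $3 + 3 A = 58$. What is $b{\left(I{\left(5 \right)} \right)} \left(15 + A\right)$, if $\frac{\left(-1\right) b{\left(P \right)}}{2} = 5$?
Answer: $- \frac{1000}{3} \approx -333.33$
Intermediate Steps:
$A = \frac{55}{3}$ ($A = -1 + \frac{1}{3} \cdot 58 = -1 + \frac{58}{3} = \frac{55}{3} \approx 18.333$)
$I{\left(t \right)} = t$ ($I{\left(t \right)} = \frac{t^{2}}{t} = t$)
$b{\left(P \right)} = -10$ ($b{\left(P \right)} = \left(-2\right) 5 = -10$)
$b{\left(I{\left(5 \right)} \right)} \left(15 + A\right) = - 10 \left(15 + \frac{55}{3}\right) = \left(-10\right) \frac{100}{3} = - \frac{1000}{3}$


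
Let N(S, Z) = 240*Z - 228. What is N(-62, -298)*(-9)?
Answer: 645732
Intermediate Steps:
N(S, Z) = -228 + 240*Z
N(-62, -298)*(-9) = (-228 + 240*(-298))*(-9) = (-228 - 71520)*(-9) = -71748*(-9) = 645732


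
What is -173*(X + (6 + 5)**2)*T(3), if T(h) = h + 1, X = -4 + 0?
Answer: -80964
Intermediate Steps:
X = -4
T(h) = 1 + h
-173*(X + (6 + 5)**2)*T(3) = -173*(-4 + (6 + 5)**2)*(1 + 3) = -173*(-4 + 11**2)*4 = -173*(-4 + 121)*4 = -20241*4 = -173*468 = -80964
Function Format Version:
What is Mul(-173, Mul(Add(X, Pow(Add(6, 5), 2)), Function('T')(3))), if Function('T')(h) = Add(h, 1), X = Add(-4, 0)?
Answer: -80964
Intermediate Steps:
X = -4
Function('T')(h) = Add(1, h)
Mul(-173, Mul(Add(X, Pow(Add(6, 5), 2)), Function('T')(3))) = Mul(-173, Mul(Add(-4, Pow(Add(6, 5), 2)), Add(1, 3))) = Mul(-173, Mul(Add(-4, Pow(11, 2)), 4)) = Mul(-173, Mul(Add(-4, 121), 4)) = Mul(-173, Mul(117, 4)) = Mul(-173, 468) = -80964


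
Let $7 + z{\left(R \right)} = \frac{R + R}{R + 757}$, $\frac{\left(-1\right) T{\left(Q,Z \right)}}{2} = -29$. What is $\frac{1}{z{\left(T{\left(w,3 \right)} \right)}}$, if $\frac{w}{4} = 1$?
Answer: $- \frac{815}{5589} \approx -0.14582$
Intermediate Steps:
$w = 4$ ($w = 4 \cdot 1 = 4$)
$T{\left(Q,Z \right)} = 58$ ($T{\left(Q,Z \right)} = \left(-2\right) \left(-29\right) = 58$)
$z{\left(R \right)} = -7 + \frac{2 R}{757 + R}$ ($z{\left(R \right)} = -7 + \frac{R + R}{R + 757} = -7 + \frac{2 R}{757 + R}$)
$\frac{1}{z{\left(T{\left(w,3 \right)} \right)}} = \frac{1}{\frac{1}{757 + 58} \left(-5299 - 290\right)} = \frac{1}{\frac{1}{815} \left(-5299 - 290\right)} = \frac{1}{\frac{1}{815} \left(-5589\right)} = \frac{1}{- \frac{5589}{815}} = - \frac{815}{5589}$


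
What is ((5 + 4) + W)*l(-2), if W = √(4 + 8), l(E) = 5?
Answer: 45 + 10*√3 ≈ 62.320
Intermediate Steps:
W = 2*√3 (W = √12 = 2*√3 ≈ 3.4641)
((5 + 4) + W)*l(-2) = ((5 + 4) + 2*√3)*5 = (9 + 2*√3)*5 = 45 + 10*√3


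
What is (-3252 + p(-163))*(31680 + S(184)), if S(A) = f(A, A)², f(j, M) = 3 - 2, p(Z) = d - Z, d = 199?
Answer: -91558090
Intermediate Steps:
p(Z) = 199 - Z
f(j, M) = 1
S(A) = 1 (S(A) = 1² = 1)
(-3252 + p(-163))*(31680 + S(184)) = (-3252 + (199 - 1*(-163)))*(31680 + 1) = (-3252 + (199 + 163))*31681 = (-3252 + 362)*31681 = -2890*31681 = -91558090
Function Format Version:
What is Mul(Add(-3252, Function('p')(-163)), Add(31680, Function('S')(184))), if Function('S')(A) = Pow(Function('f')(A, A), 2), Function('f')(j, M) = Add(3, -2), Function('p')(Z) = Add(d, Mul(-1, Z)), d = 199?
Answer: -91558090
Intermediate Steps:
Function('p')(Z) = Add(199, Mul(-1, Z))
Function('f')(j, M) = 1
Function('S')(A) = 1 (Function('S')(A) = Pow(1, 2) = 1)
Mul(Add(-3252, Function('p')(-163)), Add(31680, Function('S')(184))) = Mul(Add(-3252, Add(199, Mul(-1, -163))), Add(31680, 1)) = Mul(Add(-3252, Add(199, 163)), 31681) = Mul(Add(-3252, 362), 31681) = Mul(-2890, 31681) = -91558090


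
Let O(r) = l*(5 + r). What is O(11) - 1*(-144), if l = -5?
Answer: 64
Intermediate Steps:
O(r) = -25 - 5*r (O(r) = -5*(5 + r) = -25 - 5*r)
O(11) - 1*(-144) = (-25 - 5*11) - 1*(-144) = (-25 - 55) + 144 = -80 + 144 = 64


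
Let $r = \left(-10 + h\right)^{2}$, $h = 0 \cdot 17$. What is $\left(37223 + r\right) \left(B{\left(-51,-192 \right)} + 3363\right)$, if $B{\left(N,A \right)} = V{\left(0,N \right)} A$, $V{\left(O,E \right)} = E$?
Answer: $490984065$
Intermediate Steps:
$h = 0$
$r = 100$ ($r = \left(-10 + 0\right)^{2} = \left(-10\right)^{2} = 100$)
$B{\left(N,A \right)} = A N$ ($B{\left(N,A \right)} = N A = A N$)
$\left(37223 + r\right) \left(B{\left(-51,-192 \right)} + 3363\right) = \left(37223 + 100\right) \left(\left(-192\right) \left(-51\right) + 3363\right) = 37323 \left(9792 + 3363\right) = 37323 \cdot 13155 = 490984065$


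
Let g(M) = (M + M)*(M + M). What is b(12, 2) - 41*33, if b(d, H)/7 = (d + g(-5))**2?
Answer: 86455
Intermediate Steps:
g(M) = 4*M**2 (g(M) = (2*M)*(2*M) = 4*M**2)
b(d, H) = 7*(100 + d)**2 (b(d, H) = 7*(d + 4*(-5)**2)**2 = 7*(d + 4*25)**2 = 7*(d + 100)**2 = 7*(100 + d)**2)
b(12, 2) - 41*33 = 7*(100 + 12)**2 - 41*33 = 7*112**2 - 1353 = 7*12544 - 1353 = 87808 - 1353 = 86455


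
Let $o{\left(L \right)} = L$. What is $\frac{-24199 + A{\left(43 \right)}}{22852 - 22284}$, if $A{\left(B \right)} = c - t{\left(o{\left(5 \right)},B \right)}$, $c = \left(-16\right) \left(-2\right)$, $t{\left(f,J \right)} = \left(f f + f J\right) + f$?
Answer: $- \frac{6103}{142} \approx -42.979$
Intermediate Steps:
$t{\left(f,J \right)} = f + f^{2} + J f$ ($t{\left(f,J \right)} = \left(f^{2} + J f\right) + f = f + f^{2} + J f$)
$c = 32$
$A{\left(B \right)} = 2 - 5 B$ ($A{\left(B \right)} = 32 - 5 \left(1 + B + 5\right) = 32 - 5 \left(6 + B\right) = 32 - \left(30 + 5 B\right) = 2 - 5 B$)
$\frac{-24199 + A{\left(43 \right)}}{22852 - 22284} = \frac{-24199 + \left(2 - 215\right)}{22852 - 22284} = \frac{-24199 + \left(2 - 215\right)}{568} = \left(-24199 - 213\right) \frac{1}{568} = \left(-24412\right) \frac{1}{568} = - \frac{6103}{142}$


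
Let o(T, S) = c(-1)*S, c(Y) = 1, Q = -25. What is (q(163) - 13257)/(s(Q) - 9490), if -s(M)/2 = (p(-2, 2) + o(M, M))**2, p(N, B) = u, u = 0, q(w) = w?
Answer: 6547/5370 ≈ 1.2192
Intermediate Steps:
p(N, B) = 0
o(T, S) = S (o(T, S) = 1*S = S)
s(M) = -2*M**2 (s(M) = -2*(0 + M)**2 = -2*M**2)
(q(163) - 13257)/(s(Q) - 9490) = (163 - 13257)/(-2*(-25)**2 - 9490) = -13094/(-2*625 - 9490) = -13094/(-1250 - 9490) = -13094/(-10740) = -13094*(-1/10740) = 6547/5370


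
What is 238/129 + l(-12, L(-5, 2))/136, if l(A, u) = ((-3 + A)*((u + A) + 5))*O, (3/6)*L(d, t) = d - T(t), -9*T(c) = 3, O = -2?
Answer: -15421/8772 ≈ -1.7580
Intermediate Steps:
T(c) = -1/3 (T(c) = -1/9*3 = -1/3)
L(d, t) = 2/3 + 2*d (L(d, t) = 2*(d - 1*(-1/3)) = 2*(d + 1/3) = 2*(1/3 + d) = 2/3 + 2*d)
l(A, u) = -2*(-3 + A)*(5 + A + u) (l(A, u) = ((-3 + A)*((u + A) + 5))*(-2) = ((-3 + A)*((A + u) + 5))*(-2) = ((-3 + A)*(5 + A + u))*(-2) = -2*(-3 + A)*(5 + A + u))
238/129 + l(-12, L(-5, 2))/136 = 238/129 + (30 - 4*(-12) - 2*(-12)**2 + 6*(2/3 + 2*(-5)) - 2*(-12)*(2/3 + 2*(-5)))/136 = 238*(1/129) + (30 + 48 - 2*144 + 6*(2/3 - 10) - 2*(-12)*(2/3 - 10))*(1/136) = 238/129 + (30 + 48 - 288 + 6*(-28/3) - 2*(-12)*(-28/3))*(1/136) = 238/129 + (30 + 48 - 288 - 56 - 224)*(1/136) = 238/129 - 490*1/136 = 238/129 - 245/68 = -15421/8772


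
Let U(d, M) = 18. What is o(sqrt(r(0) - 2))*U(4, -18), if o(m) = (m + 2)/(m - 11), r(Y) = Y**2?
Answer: 18*(sqrt(2) - 2*I)/(sqrt(2) + 11*I) ≈ -2.9268 - 2.6905*I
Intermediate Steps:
o(m) = (2 + m)/(-11 + m)
o(sqrt(r(0) - 2))*U(4, -18) = ((2 + sqrt(0**2 - 2))/(-11 + sqrt(0**2 - 2)))*18 = ((2 + sqrt(0 - 2))/(-11 + sqrt(0 - 2)))*18 = ((2 + sqrt(-2))/(-11 + sqrt(-2)))*18 = ((2 + I*sqrt(2))/(-11 + I*sqrt(2)))*18 = 18*(2 + I*sqrt(2))/(-11 + I*sqrt(2))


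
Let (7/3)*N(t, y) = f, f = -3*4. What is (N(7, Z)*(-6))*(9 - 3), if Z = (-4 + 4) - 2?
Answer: 1296/7 ≈ 185.14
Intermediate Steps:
f = -12
Z = -2 (Z = 0 - 2 = -2)
N(t, y) = -36/7 (N(t, y) = (3/7)*(-12) = -36/7)
(N(7, Z)*(-6))*(9 - 3) = (-36/7*(-6))*(9 - 3) = (216/7)*6 = 1296/7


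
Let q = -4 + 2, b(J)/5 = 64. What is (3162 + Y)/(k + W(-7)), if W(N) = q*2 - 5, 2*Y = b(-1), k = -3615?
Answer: -11/12 ≈ -0.91667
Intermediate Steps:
b(J) = 320 (b(J) = 5*64 = 320)
Y = 160 (Y = (½)*320 = 160)
q = -2
W(N) = -9 (W(N) = -2*2 - 5 = -4 - 5 = -9)
(3162 + Y)/(k + W(-7)) = (3162 + 160)/(-3615 - 9) = 3322/(-3624) = 3322*(-1/3624) = -11/12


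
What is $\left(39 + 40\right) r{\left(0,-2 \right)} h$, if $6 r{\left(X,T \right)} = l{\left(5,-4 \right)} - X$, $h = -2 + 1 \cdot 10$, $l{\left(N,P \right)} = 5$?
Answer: $\frac{1580}{3} \approx 526.67$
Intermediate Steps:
$h = 8$ ($h = -2 + 10 = 8$)
$r{\left(X,T \right)} = \frac{5}{6} - \frac{X}{6}$ ($r{\left(X,T \right)} = \frac{5 - X}{6} = \frac{5}{6} - \frac{X}{6}$)
$\left(39 + 40\right) r{\left(0,-2 \right)} h = \left(39 + 40\right) \left(\frac{5}{6} - 0\right) 8 = 79 \left(\frac{5}{6} + 0\right) 8 = 79 \cdot \frac{5}{6} \cdot 8 = 79 \cdot \frac{20}{3} = \frac{1580}{3}$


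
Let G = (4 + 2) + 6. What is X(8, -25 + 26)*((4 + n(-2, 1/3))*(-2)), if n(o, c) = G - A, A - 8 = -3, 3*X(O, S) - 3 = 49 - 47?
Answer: -110/3 ≈ -36.667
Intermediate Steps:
X(O, S) = 5/3 (X(O, S) = 1 + (49 - 47)/3 = 1 + (1/3)*2 = 1 + 2/3 = 5/3)
G = 12 (G = 6 + 6 = 12)
A = 5 (A = 8 - 3 = 5)
n(o, c) = 7 (n(o, c) = 12 - 1*5 = 12 - 5 = 7)
X(8, -25 + 26)*((4 + n(-2, 1/3))*(-2)) = 5*((4 + 7)*(-2))/3 = 5*(11*(-2))/3 = (5/3)*(-22) = -110/3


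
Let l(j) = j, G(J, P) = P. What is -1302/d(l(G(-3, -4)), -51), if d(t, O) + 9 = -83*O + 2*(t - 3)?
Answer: -651/2105 ≈ -0.30926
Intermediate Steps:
d(t, O) = -15 - 83*O + 2*t (d(t, O) = -9 + (-83*O + 2*(t - 3)) = -9 + (-83*O + 2*(-3 + t)) = -9 + (-83*O + (-6 + 2*t)) = -9 + (-6 - 83*O + 2*t) = -15 - 83*O + 2*t)
-1302/d(l(G(-3, -4)), -51) = -1302/(-15 - 83*(-51) + 2*(-4)) = -1302/(-15 + 4233 - 8) = -1302/4210 = -1302*1/4210 = -651/2105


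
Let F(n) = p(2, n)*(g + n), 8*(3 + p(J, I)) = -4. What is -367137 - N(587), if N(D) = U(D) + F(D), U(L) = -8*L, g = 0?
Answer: -720773/2 ≈ -3.6039e+5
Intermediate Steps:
p(J, I) = -7/2 (p(J, I) = -3 + (⅛)*(-4) = -3 - ½ = -7/2)
F(n) = -7*n/2 (F(n) = -7*(0 + n)/2 = -7*n/2)
N(D) = -23*D/2 (N(D) = -8*D - 7*D/2 = -23*D/2)
-367137 - N(587) = -367137 - (-23)*587/2 = -367137 - 1*(-13501/2) = -367137 + 13501/2 = -720773/2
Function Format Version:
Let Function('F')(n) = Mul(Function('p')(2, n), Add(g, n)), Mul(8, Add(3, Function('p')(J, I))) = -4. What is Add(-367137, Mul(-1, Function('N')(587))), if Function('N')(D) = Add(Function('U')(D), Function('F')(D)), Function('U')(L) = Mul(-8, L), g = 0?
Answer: Rational(-720773, 2) ≈ -3.6039e+5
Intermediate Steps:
Function('p')(J, I) = Rational(-7, 2) (Function('p')(J, I) = Add(-3, Mul(Rational(1, 8), -4)) = Add(-3, Rational(-1, 2)) = Rational(-7, 2))
Function('F')(n) = Mul(Rational(-7, 2), n) (Function('F')(n) = Mul(Rational(-7, 2), Add(0, n)) = Mul(Rational(-7, 2), n))
Function('N')(D) = Mul(Rational(-23, 2), D) (Function('N')(D) = Add(Mul(-8, D), Mul(Rational(-7, 2), D)) = Mul(Rational(-23, 2), D))
Add(-367137, Mul(-1, Function('N')(587))) = Add(-367137, Mul(-1, Mul(Rational(-23, 2), 587))) = Add(-367137, Mul(-1, Rational(-13501, 2))) = Add(-367137, Rational(13501, 2)) = Rational(-720773, 2)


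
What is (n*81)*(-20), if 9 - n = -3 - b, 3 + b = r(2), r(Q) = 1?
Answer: -16200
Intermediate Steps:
b = -2 (b = -3 + 1 = -2)
n = 10 (n = 9 - (-3 - 1*(-2)) = 9 - (-3 + 2) = 9 - 1*(-1) = 9 + 1 = 10)
(n*81)*(-20) = (10*81)*(-20) = 810*(-20) = -16200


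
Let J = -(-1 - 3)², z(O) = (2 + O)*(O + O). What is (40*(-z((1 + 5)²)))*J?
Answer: 1751040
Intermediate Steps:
z(O) = 2*O*(2 + O) (z(O) = (2 + O)*(2*O) = 2*O*(2 + O))
J = -16 (J = -1*(-4)² = -1*16 = -16)
(40*(-z((1 + 5)²)))*J = (40*(-2*(1 + 5)²*(2 + (1 + 5)²)))*(-16) = (40*(-2*6²*(2 + 6²)))*(-16) = (40*(-2*36*(2 + 36)))*(-16) = (40*(-2*36*38))*(-16) = (40*(-1*2736))*(-16) = (40*(-2736))*(-16) = -109440*(-16) = 1751040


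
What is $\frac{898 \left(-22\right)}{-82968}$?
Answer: $\frac{4939}{20742} \approx 0.23812$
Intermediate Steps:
$\frac{898 \left(-22\right)}{-82968} = \left(-19756\right) \left(- \frac{1}{82968}\right) = \frac{4939}{20742}$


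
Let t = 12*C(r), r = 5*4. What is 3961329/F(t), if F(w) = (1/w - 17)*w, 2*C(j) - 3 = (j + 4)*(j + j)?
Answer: -3961329/98225 ≈ -40.329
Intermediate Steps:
r = 20
C(j) = 3/2 + j*(4 + j) (C(j) = 3/2 + ((j + 4)*(j + j))/2 = 3/2 + ((4 + j)*(2*j))/2 = 3/2 + (2*j*(4 + j))/2 = 3/2 + j*(4 + j))
t = 5778 (t = 12*(3/2 + 20² + 4*20) = 12*(3/2 + 400 + 80) = 12*(963/2) = 5778)
F(w) = w*(-17 + 1/w) (F(w) = (-17 + 1/w)*w = w*(-17 + 1/w))
3961329/F(t) = 3961329/(1 - 17*5778) = 3961329/(1 - 98226) = 3961329/(-98225) = 3961329*(-1/98225) = -3961329/98225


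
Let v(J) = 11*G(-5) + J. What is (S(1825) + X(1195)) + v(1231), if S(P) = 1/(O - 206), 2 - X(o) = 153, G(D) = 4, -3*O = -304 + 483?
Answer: 895825/797 ≈ 1124.0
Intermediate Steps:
O = -179/3 (O = -(-304 + 483)/3 = -⅓*179 = -179/3 ≈ -59.667)
v(J) = 44 + J (v(J) = 11*4 + J = 44 + J)
X(o) = -151 (X(o) = 2 - 1*153 = 2 - 153 = -151)
S(P) = -3/797 (S(P) = 1/(-179/3 - 206) = 1/(-797/3) = -3/797)
(S(1825) + X(1195)) + v(1231) = (-3/797 - 151) + (44 + 1231) = -120350/797 + 1275 = 895825/797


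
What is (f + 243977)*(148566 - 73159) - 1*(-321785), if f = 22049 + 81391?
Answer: 26197995504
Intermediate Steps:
f = 103440
(f + 243977)*(148566 - 73159) - 1*(-321785) = (103440 + 243977)*(148566 - 73159) - 1*(-321785) = 347417*75407 + 321785 = 26197673719 + 321785 = 26197995504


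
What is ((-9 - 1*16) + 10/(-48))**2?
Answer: 366025/576 ≈ 635.46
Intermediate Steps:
((-9 - 1*16) + 10/(-48))**2 = ((-9 - 16) + 10*(-1/48))**2 = (-25 - 5/24)**2 = (-605/24)**2 = 366025/576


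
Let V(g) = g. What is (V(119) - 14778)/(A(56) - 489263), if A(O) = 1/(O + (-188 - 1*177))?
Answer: 4529631/151182268 ≈ 0.029961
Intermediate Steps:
A(O) = 1/(-365 + O) (A(O) = 1/(O + (-188 - 177)) = 1/(O - 365) = 1/(-365 + O))
(V(119) - 14778)/(A(56) - 489263) = (119 - 14778)/(1/(-365 + 56) - 489263) = -14659/(1/(-309) - 489263) = -14659/(-1/309 - 489263) = -14659/(-151182268/309) = -14659*(-309/151182268) = 4529631/151182268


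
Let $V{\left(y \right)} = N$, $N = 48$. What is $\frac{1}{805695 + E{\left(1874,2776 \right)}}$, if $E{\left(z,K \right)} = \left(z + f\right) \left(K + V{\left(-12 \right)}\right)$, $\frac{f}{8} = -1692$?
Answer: $- \frac{1}{32127793} \approx -3.1126 \cdot 10^{-8}$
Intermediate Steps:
$f = -13536$ ($f = 8 \left(-1692\right) = -13536$)
$V{\left(y \right)} = 48$
$E{\left(z,K \right)} = \left(-13536 + z\right) \left(48 + K\right)$ ($E{\left(z,K \right)} = \left(z - 13536\right) \left(K + 48\right) = \left(-13536 + z\right) \left(48 + K\right)$)
$\frac{1}{805695 + E{\left(1874,2776 \right)}} = \frac{1}{805695 + \left(-649728 - 37575936 + 48 \cdot 1874 + 2776 \cdot 1874\right)} = \frac{1}{805695 + \left(-649728 - 37575936 + 89952 + 5202224\right)} = \frac{1}{805695 - 32933488} = \frac{1}{-32127793} = - \frac{1}{32127793}$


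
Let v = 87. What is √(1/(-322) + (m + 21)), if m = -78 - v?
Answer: I*√14930818/322 ≈ 12.0*I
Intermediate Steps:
m = -165 (m = -78 - 1*87 = -78 - 87 = -165)
√(1/(-322) + (m + 21)) = √(1/(-322) + (-165 + 21)) = √(-1/322 - 144) = √(-46369/322) = I*√14930818/322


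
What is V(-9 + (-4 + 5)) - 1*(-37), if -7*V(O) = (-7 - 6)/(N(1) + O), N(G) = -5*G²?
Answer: 258/7 ≈ 36.857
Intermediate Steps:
V(O) = 13/(7*(-5 + O)) (V(O) = -(-7 - 6)/(7*(-5*1² + O)) = -(-13)/(7*(-5*1 + O)) = -(-13)/(7*(-5 + O)) = 13/(7*(-5 + O)))
V(-9 + (-4 + 5)) - 1*(-37) = 13/(7*(-5 + (-9 + (-4 + 5)))) - 1*(-37) = 13/(7*(-5 + (-9 + 1))) + 37 = 13/(7*(-5 - 8)) + 37 = (13/7)/(-13) + 37 = (13/7)*(-1/13) + 37 = -⅐ + 37 = 258/7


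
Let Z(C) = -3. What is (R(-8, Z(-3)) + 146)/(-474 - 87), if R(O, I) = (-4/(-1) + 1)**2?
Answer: -57/187 ≈ -0.30481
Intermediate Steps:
R(O, I) = 25 (R(O, I) = (-4*(-1) + 1)**2 = (4 + 1)**2 = 5**2 = 25)
(R(-8, Z(-3)) + 146)/(-474 - 87) = (25 + 146)/(-474 - 87) = 171/(-561) = 171*(-1/561) = -57/187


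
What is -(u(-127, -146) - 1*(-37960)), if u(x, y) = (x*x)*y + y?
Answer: 2317020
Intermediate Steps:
u(x, y) = y + y*x**2 (u(x, y) = x**2*y + y = y*x**2 + y = y + y*x**2)
-(u(-127, -146) - 1*(-37960)) = -(-146*(1 + (-127)**2) - 1*(-37960)) = -(-146*(1 + 16129) + 37960) = -(-146*16130 + 37960) = -(-2354980 + 37960) = -1*(-2317020) = 2317020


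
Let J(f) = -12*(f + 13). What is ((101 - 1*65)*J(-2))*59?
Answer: -280368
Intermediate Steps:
J(f) = -156 - 12*f (J(f) = -12*(13 + f) = -156 - 12*f)
((101 - 1*65)*J(-2))*59 = ((101 - 1*65)*(-156 - 12*(-2)))*59 = ((101 - 65)*(-156 + 24))*59 = (36*(-132))*59 = -4752*59 = -280368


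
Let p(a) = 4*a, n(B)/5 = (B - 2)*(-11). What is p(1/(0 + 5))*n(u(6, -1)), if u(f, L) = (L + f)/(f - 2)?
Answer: 33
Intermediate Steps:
u(f, L) = (L + f)/(-2 + f)
n(B) = 110 - 55*B (n(B) = 5*((B - 2)*(-11)) = 5*((-2 + B)*(-11)) = 5*(22 - 11*B) = 110 - 55*B)
p(1/(0 + 5))*n(u(6, -1)) = (4/(0 + 5))*(110 - 55*(-1 + 6)/(-2 + 6)) = (4/5)*(110 - 55*5/4) = (4*(1/5))*(110 - 55*5/4) = 4*(110 - 55*5/4)/5 = 4*(110 - 275/4)/5 = (4/5)*(165/4) = 33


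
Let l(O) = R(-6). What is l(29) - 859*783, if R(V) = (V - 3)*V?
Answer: -672543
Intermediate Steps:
R(V) = V*(-3 + V) (R(V) = (-3 + V)*V = V*(-3 + V))
l(O) = 54 (l(O) = -6*(-3 - 6) = -6*(-9) = 54)
l(29) - 859*783 = 54 - 859*783 = 54 - 672597 = -672543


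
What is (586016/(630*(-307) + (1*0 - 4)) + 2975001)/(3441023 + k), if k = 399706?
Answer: 287703128699/371425379403 ≈ 0.77459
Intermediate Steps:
(586016/(630*(-307) + (1*0 - 4)) + 2975001)/(3441023 + k) = (586016/(630*(-307) + (1*0 - 4)) + 2975001)/(3441023 + 399706) = (586016/(-193410 + (0 - 4)) + 2975001)/3840729 = (586016/(-193410 - 4) + 2975001)*(1/3840729) = (586016/(-193414) + 2975001)*(1/3840729) = (586016*(-1/193414) + 2975001)*(1/3840729) = (-293008/96707 + 2975001)*(1/3840729) = (287703128699/96707)*(1/3840729) = 287703128699/371425379403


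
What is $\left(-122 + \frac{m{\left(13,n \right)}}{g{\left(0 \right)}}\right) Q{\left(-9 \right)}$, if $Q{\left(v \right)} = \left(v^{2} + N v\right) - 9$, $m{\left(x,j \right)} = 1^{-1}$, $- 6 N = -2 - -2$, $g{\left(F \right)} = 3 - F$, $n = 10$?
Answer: $-8760$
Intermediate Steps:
$N = 0$ ($N = - \frac{-2 - -2}{6} = - \frac{-2 + 2}{6} = \left(- \frac{1}{6}\right) 0 = 0$)
$m{\left(x,j \right)} = 1$
$Q{\left(v \right)} = -9 + v^{2}$ ($Q{\left(v \right)} = \left(v^{2} + 0 v\right) - 9 = \left(v^{2} + 0\right) - 9 = v^{2} - 9 = -9 + v^{2}$)
$\left(-122 + \frac{m{\left(13,n \right)}}{g{\left(0 \right)}}\right) Q{\left(-9 \right)} = \left(-122 + 1 \frac{1}{3 - 0}\right) \left(-9 + \left(-9\right)^{2}\right) = \left(-122 + 1 \frac{1}{3 + 0}\right) \left(-9 + 81\right) = \left(-122 + 1 \cdot \frac{1}{3}\right) 72 = \left(-122 + \frac{1}{3}\right) 72 = \left(- \frac{365}{3}\right) 72 = -8760$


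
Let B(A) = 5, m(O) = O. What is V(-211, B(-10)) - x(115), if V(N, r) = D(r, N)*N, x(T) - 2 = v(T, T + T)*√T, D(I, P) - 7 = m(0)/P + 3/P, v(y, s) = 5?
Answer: -1476 - 5*√115 ≈ -1529.6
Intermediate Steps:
D(I, P) = 7 + 3/P (D(I, P) = 7 + (0/P + 3/P) = 7 + (0 + 3/P) = 7 + 3/P)
x(T) = 2 + 5*√T
V(N, r) = N*(7 + 3/N) (V(N, r) = (7 + 3/N)*N = N*(7 + 3/N))
V(-211, B(-10)) - x(115) = (3 + 7*(-211)) - (2 + 5*√115) = (3 - 1477) + (-2 - 5*√115) = -1474 + (-2 - 5*√115) = -1476 - 5*√115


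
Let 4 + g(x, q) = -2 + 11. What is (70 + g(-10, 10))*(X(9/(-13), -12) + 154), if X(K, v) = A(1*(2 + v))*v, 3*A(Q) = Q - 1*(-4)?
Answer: 13350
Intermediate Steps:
A(Q) = 4/3 + Q/3 (A(Q) = (Q - 1*(-4))/3 = (Q + 4)/3 = (4 + Q)/3 = 4/3 + Q/3)
g(x, q) = 5 (g(x, q) = -4 + (-2 + 11) = -4 + 9 = 5)
X(K, v) = v*(2 + v/3) (X(K, v) = (4/3 + (1*(2 + v))/3)*v = (4/3 + (2 + v)/3)*v = (4/3 + (2/3 + v/3))*v = (2 + v/3)*v = v*(2 + v/3))
(70 + g(-10, 10))*(X(9/(-13), -12) + 154) = (70 + 5)*((1/3)*(-12)*(6 - 12) + 154) = 75*((1/3)*(-12)*(-6) + 154) = 75*(24 + 154) = 75*178 = 13350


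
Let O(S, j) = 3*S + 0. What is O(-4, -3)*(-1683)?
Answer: 20196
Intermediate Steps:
O(S, j) = 3*S
O(-4, -3)*(-1683) = (3*(-4))*(-1683) = -12*(-1683) = 20196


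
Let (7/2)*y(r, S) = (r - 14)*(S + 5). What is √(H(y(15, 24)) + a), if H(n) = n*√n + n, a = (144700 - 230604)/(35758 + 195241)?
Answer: √(20692035261702 + 3094911204058*√406)/1616993 ≈ 5.6360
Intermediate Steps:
y(r, S) = 2*(-14 + r)*(5 + S)/7 (y(r, S) = 2*((r - 14)*(S + 5))/7 = 2*((-14 + r)*(5 + S))/7 = 2*(-14 + r)*(5 + S)/7)
a = -85904/230999 ≈ -0.37188
H(n) = n + n^(3/2) (H(n) = n^(3/2) + n = n + n^(3/2))
√(H(y(15, 24)) + a) = √(((-20 - 4*24 + (10/7)*15 + (2/7)*24*15) + (-20 - 4*24 + (10/7)*15 + (2/7)*24*15)^(3/2)) - 85904/230999) = √(((-20 - 96 + 150/7 + 720/7) + (-20 - 96 + 150/7 + 720/7)^(3/2)) - 85904/230999) = √((58/7 + (58/7)^(3/2)) - 85904/230999) = √((58/7 + 58*√406/49) - 85904/230999) = √(12796614/1616993 + 58*√406/49)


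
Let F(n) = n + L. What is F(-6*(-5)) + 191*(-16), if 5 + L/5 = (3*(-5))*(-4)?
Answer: -2751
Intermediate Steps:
L = 275 (L = -25 + 5*((3*(-5))*(-4)) = -25 + 5*(-15*(-4)) = -25 + 5*60 = -25 + 300 = 275)
F(n) = 275 + n (F(n) = n + 275 = 275 + n)
F(-6*(-5)) + 191*(-16) = (275 - 6*(-5)) + 191*(-16) = (275 + 30) - 3056 = 305 - 3056 = -2751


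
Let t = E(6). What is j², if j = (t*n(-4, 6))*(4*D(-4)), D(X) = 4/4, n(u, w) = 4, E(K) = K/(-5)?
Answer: 9216/25 ≈ 368.64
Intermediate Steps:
E(K) = -K/5 (E(K) = K*(-⅕) = -K/5)
D(X) = 1 (D(X) = 4*(¼) = 1)
t = -6/5 (t = -⅕*6 = -6/5 ≈ -1.2000)
j = -96/5 (j = (-6/5*4)*(4*1) = -24/5*4 = -96/5 ≈ -19.200)
j² = (-96/5)² = 9216/25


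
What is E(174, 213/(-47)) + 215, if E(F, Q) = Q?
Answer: 9892/47 ≈ 210.47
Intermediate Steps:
E(174, 213/(-47)) + 215 = 213/(-47) + 215 = 213*(-1/47) + 215 = -213/47 + 215 = 9892/47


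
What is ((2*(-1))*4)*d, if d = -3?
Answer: 24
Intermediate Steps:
((2*(-1))*4)*d = ((2*(-1))*4)*(-3) = -2*4*(-3) = -8*(-3) = 24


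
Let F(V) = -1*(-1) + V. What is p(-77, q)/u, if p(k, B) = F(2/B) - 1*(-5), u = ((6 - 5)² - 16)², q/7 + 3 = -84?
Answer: 3652/137025 ≈ 0.026652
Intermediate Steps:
q = -609 (q = -21 + 7*(-84) = -21 - 588 = -609)
F(V) = 1 + V
u = 225 (u = (1² - 16)² = (1 - 16)² = (-15)² = 225)
p(k, B) = 6 + 2/B (p(k, B) = (1 + 2/B) - 1*(-5) = (1 + 2/B) + 5 = 6 + 2/B)
p(-77, q)/u = (6 + 2/(-609))/225 = (6 + 2*(-1/609))*(1/225) = (6 - 2/609)*(1/225) = (3652/609)*(1/225) = 3652/137025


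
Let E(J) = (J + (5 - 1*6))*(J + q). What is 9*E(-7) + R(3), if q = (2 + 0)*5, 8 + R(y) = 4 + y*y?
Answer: -211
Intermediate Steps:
R(y) = -4 + y² (R(y) = -8 + (4 + y*y) = -8 + (4 + y²) = -4 + y²)
q = 10 (q = 2*5 = 10)
E(J) = (-1 + J)*(10 + J) (E(J) = (J + (5 - 1*6))*(J + 10) = (J + (5 - 6))*(10 + J) = (J - 1)*(10 + J) = (-1 + J)*(10 + J))
9*E(-7) + R(3) = 9*(-10 + (-7)² + 9*(-7)) + (-4 + 3²) = 9*(-10 + 49 - 63) + (-4 + 9) = 9*(-24) + 5 = -216 + 5 = -211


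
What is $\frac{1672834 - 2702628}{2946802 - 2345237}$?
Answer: $- \frac{1029794}{601565} \approx -1.7119$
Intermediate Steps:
$\frac{1672834 - 2702628}{2946802 - 2345237} = - \frac{1029794}{2946802 - 2345237} = - \frac{1029794}{601565}$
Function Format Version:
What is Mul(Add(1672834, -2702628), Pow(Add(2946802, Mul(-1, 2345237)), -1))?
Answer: Rational(-1029794, 601565) ≈ -1.7119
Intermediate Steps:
Mul(Add(1672834, -2702628), Pow(Add(2946802, Mul(-1, 2345237)), -1)) = Mul(-1029794, Pow(Add(2946802, -2345237), -1)) = Mul(-1029794, Pow(601565, -1)) = Mul(-1029794, Rational(1, 601565)) = Rational(-1029794, 601565)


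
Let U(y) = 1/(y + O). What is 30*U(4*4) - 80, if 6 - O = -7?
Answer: -2290/29 ≈ -78.966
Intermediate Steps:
O = 13 (O = 6 - 1*(-7) = 6 + 7 = 13)
U(y) = 1/(13 + y) (U(y) = 1/(y + 13) = 1/(13 + y))
30*U(4*4) - 80 = 30/(13 + 4*4) - 80 = 30/(13 + 16) - 80 = 30/29 - 80 = -2290/29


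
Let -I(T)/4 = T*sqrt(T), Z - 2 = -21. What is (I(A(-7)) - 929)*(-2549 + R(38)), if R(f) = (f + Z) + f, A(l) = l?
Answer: 2315068 - 69776*I*sqrt(7) ≈ 2.3151e+6 - 1.8461e+5*I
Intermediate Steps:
Z = -19 (Z = 2 - 21 = -19)
I(T) = -4*T**(3/2) (I(T) = -4*T*sqrt(T) = -4*T**(3/2))
R(f) = -19 + 2*f (R(f) = (f - 19) + f = (-19 + f) + f = -19 + 2*f)
(I(A(-7)) - 929)*(-2549 + R(38)) = (-(-28)*I*sqrt(7) - 929)*(-2549 + (-19 + 2*38)) = (-(-28)*I*sqrt(7) - 929)*(-2549 + (-19 + 76)) = (28*I*sqrt(7) - 929)*(-2549 + 57) = (-929 + 28*I*sqrt(7))*(-2492) = 2315068 - 69776*I*sqrt(7)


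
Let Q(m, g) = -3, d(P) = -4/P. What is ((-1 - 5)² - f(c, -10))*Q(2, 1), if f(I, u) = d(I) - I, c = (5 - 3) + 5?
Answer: -915/7 ≈ -130.71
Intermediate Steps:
c = 7 (c = 2 + 5 = 7)
f(I, u) = -I - 4/I (f(I, u) = -4/I - I = -I - 4/I)
((-1 - 5)² - f(c, -10))*Q(2, 1) = ((-1 - 5)² - (-1*7 - 4/7))*(-3) = ((-6)² - (-7 - 4*⅐))*(-3) = (36 - (-7 - 4/7))*(-3) = (36 - 1*(-53/7))*(-3) = (36 + 53/7)*(-3) = (305/7)*(-3) = -915/7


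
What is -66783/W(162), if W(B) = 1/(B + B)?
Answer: -21637692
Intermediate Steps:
W(B) = 1/(2*B)
-66783/W(162) = -66783/((1/2)/162) = -66783/((1/2)*(1/162)) = -66783/1/324 = -66783*324 = -21637692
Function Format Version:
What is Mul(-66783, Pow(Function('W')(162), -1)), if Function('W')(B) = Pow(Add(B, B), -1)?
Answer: -21637692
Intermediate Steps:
Function('W')(B) = Mul(Rational(1, 2), Pow(B, -1)) (Function('W')(B) = Pow(Mul(2, B), -1) = Mul(Rational(1, 2), Pow(B, -1)))
Mul(-66783, Pow(Function('W')(162), -1)) = Mul(-66783, Pow(Mul(Rational(1, 2), Pow(162, -1)), -1)) = Mul(-66783, Pow(Mul(Rational(1, 2), Rational(1, 162)), -1)) = Mul(-66783, Pow(Rational(1, 324), -1)) = Mul(-66783, 324) = -21637692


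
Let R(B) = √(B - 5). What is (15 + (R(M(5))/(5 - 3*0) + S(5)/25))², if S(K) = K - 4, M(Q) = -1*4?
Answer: 141151/625 + 2256*I/125 ≈ 225.84 + 18.048*I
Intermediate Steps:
M(Q) = -4
R(B) = √(-5 + B)
S(K) = -4 + K
(15 + (R(M(5))/(5 - 3*0) + S(5)/25))² = (15 + (√(-5 - 4)/(5 - 3*0) + (-4 + 5)/25))² = (15 + (√(-9)/(5 + 0) + 1*(1/25)))² = (15 + ((3*I)/5 + 1/25))² = (15 + ((3*I)*(⅕) + 1/25))² = (15 + (3*I/5 + 1/25))² = (15 + (1/25 + 3*I/5))² = (376/25 + 3*I/5)²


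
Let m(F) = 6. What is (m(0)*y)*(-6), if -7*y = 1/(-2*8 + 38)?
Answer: 18/77 ≈ 0.23377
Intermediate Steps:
y = -1/154 (y = -1/(7*(-2*8 + 38)) = -1/(7*(-16 + 38)) = -1/7/22 = -1/7*1/22 = -1/154 ≈ -0.0064935)
(m(0)*y)*(-6) = (6*(-1/154))*(-6) = -3/77*(-6) = 18/77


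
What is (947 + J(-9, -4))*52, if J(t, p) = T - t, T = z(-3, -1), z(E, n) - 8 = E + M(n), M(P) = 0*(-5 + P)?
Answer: 49972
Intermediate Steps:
M(P) = 0
z(E, n) = 8 + E (z(E, n) = 8 + (E + 0) = 8 + E)
T = 5 (T = 8 - 3 = 5)
J(t, p) = 5 - t
(947 + J(-9, -4))*52 = (947 + (5 - 1*(-9)))*52 = (947 + (5 + 9))*52 = (947 + 14)*52 = 961*52 = 49972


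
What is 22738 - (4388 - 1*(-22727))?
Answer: -4377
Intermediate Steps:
22738 - (4388 - 1*(-22727)) = 22738 - (4388 + 22727) = 22738 - 1*27115 = 22738 - 27115 = -4377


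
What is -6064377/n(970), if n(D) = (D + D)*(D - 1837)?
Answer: 2021459/560660 ≈ 3.6055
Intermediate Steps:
n(D) = 2*D*(-1837 + D) (n(D) = (2*D)*(-1837 + D) = 2*D*(-1837 + D))
-6064377/n(970) = -6064377*1/(1940*(-1837 + 970)) = -6064377/(2*970*(-867)) = -6064377/(-1681980) = -6064377*(-1/1681980) = 2021459/560660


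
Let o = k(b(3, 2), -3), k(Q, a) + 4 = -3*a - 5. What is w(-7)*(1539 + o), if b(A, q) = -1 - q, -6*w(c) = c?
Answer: 3591/2 ≈ 1795.5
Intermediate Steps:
w(c) = -c/6
k(Q, a) = -9 - 3*a (k(Q, a) = -4 + (-3*a - 5) = -4 + (-5 - 3*a) = -9 - 3*a)
o = 0 (o = -9 - 3*(-3) = -9 + 9 = 0)
w(-7)*(1539 + o) = (-⅙*(-7))*(1539 + 0) = (7/6)*1539 = 3591/2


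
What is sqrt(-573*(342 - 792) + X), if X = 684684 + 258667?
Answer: sqrt(1201201) ≈ 1096.0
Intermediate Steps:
X = 943351
sqrt(-573*(342 - 792) + X) = sqrt(-573*(342 - 792) + 943351) = sqrt(-573*(-450) + 943351) = sqrt(257850 + 943351) = sqrt(1201201)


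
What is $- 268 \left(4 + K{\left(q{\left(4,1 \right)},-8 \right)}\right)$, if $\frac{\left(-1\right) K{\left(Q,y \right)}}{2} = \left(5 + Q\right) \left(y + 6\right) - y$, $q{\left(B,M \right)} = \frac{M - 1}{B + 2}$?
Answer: $-2144$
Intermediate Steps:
$q{\left(B,M \right)} = \frac{-1 + M}{2 + B}$
$K{\left(Q,y \right)} = 2 y - 2 \left(5 + Q\right) \left(6 + y\right)$ ($K{\left(Q,y \right)} = - 2 \left(\left(5 + Q\right) \left(y + 6\right) - y\right) = - 2 \left(\left(5 + Q\right) \left(6 + y\right) - y\right) = - 2 \left(- y + \left(5 + Q\right) \left(6 + y\right)\right) = 2 y - 2 \left(5 + Q\right) \left(6 + y\right)$)
$- 268 \left(4 + K{\left(q{\left(4,1 \right)},-8 \right)}\right) = - 268 \left(4 - \left(-4 + 2 \frac{-1 + 1}{2 + 4} \left(-8\right) + \frac{12 \left(-1 + 1\right)}{2 + 4}\right)\right) = - 268 \left(4 - \left(-4 + 2 \cdot \frac{1}{6} \cdot 0 \left(-8\right) + 12 \cdot \frac{1}{6} \cdot 0\right)\right) = - 268 \left(4 - -4\right) = - 268 \left(4 + \left(-60 + 0 + 64 + 0\right)\right) = - 268 \left(4 + 4\right) = \left(-268\right) 8 = -2144$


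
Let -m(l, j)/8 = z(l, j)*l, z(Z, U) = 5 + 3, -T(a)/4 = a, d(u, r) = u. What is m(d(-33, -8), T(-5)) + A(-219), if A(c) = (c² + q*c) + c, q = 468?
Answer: -52638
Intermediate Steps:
T(a) = -4*a
z(Z, U) = 8
m(l, j) = -64*l
A(c) = c² + 469*c (A(c) = (c² + 468*c) + c = c² + 469*c)
m(d(-33, -8), T(-5)) + A(-219) = -64*(-33) - 219*(469 - 219) = 2112 - 219*250 = 2112 - 54750 = -52638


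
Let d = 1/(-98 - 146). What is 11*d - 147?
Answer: -35879/244 ≈ -147.05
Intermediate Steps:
d = -1/244 (d = 1/(-244) = -1/244 ≈ -0.0040984)
11*d - 147 = 11*(-1/244) - 147 = -11/244 - 147 = -35879/244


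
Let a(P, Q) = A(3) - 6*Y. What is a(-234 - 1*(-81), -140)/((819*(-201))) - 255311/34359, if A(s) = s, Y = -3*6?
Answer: -359255174/48343113 ≈ -7.4314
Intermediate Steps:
Y = -18
a(P, Q) = 111 (a(P, Q) = 3 - 6*(-18) = 3 + 108 = 111)
a(-234 - 1*(-81), -140)/((819*(-201))) - 255311/34359 = 111/((819*(-201))) - 255311/34359 = 111/(-164619) - 255311*1/34359 = 111*(-1/164619) - 255311/34359 = -37/54873 - 255311/34359 = -359255174/48343113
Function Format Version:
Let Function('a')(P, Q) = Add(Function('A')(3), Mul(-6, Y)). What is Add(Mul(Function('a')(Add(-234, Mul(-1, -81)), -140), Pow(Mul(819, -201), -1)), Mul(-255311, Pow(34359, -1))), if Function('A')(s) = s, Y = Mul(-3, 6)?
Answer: Rational(-359255174, 48343113) ≈ -7.4314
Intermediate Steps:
Y = -18
Function('a')(P, Q) = 111 (Function('a')(P, Q) = Add(3, Mul(-6, -18)) = Add(3, 108) = 111)
Add(Mul(Function('a')(Add(-234, Mul(-1, -81)), -140), Pow(Mul(819, -201), -1)), Mul(-255311, Pow(34359, -1))) = Add(Mul(111, Pow(Mul(819, -201), -1)), Mul(-255311, Pow(34359, -1))) = Add(Mul(111, Pow(-164619, -1)), Mul(-255311, Rational(1, 34359))) = Add(Mul(111, Rational(-1, 164619)), Rational(-255311, 34359)) = Add(Rational(-37, 54873), Rational(-255311, 34359)) = Rational(-359255174, 48343113)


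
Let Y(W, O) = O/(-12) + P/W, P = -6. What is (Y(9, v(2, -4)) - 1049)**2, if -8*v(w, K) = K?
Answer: 634687249/576 ≈ 1.1019e+6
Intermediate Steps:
v(w, K) = -K/8
Y(W, O) = -6/W - O/12 (Y(W, O) = O/(-12) - 6/W = O*(-1/12) - 6/W = -O/12 - 6/W = -6/W - O/12)
(Y(9, v(2, -4)) - 1049)**2 = ((-6/9 - (-1)*(-4)/96) - 1049)**2 = ((-6*1/9 - 1/12*1/2) - 1049)**2 = ((-2/3 - 1/24) - 1049)**2 = (-17/24 - 1049)**2 = (-25193/24)**2 = 634687249/576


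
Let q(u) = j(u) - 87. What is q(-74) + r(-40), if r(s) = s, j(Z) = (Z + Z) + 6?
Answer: -269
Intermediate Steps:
j(Z) = 6 + 2*Z (j(Z) = 2*Z + 6 = 6 + 2*Z)
q(u) = -81 + 2*u (q(u) = (6 + 2*u) - 87 = -81 + 2*u)
q(-74) + r(-40) = (-81 + 2*(-74)) - 40 = (-81 - 148) - 40 = -229 - 40 = -269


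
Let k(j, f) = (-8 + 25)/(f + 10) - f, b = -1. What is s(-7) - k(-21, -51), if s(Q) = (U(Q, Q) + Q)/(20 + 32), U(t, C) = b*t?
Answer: -2074/41 ≈ -50.585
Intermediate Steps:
U(t, C) = -t
k(j, f) = -f + 17/(10 + f) (k(j, f) = 17/(10 + f) - f = -f + 17/(10 + f))
s(Q) = 0 (s(Q) = (-Q + Q)/(20 + 32) = 0/52 = 0*(1/52) = 0)
s(-7) - k(-21, -51) = 0 - (17 - 1*(-51)**2 - 10*(-51))/(10 - 51) = 0 - (17 - 1*2601 + 510)/(-41) = 0 - (-1)*(17 - 2601 + 510)/41 = 0 - (-1)*(-2074)/41 = 0 - 1*2074/41 = 0 - 2074/41 = -2074/41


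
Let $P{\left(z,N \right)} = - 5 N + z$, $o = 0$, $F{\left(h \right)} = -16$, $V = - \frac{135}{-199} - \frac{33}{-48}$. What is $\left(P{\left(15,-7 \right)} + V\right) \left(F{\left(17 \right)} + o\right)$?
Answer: $- \frac{163549}{199} \approx -821.85$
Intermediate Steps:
$V = \frac{4349}{3184}$ ($V = \left(-135\right) \left(- \frac{1}{199}\right) - - \frac{11}{16} = \frac{135}{199} + \frac{11}{16} = \frac{4349}{3184} \approx 1.3659$)
$P{\left(z,N \right)} = z - 5 N$
$\left(P{\left(15,-7 \right)} + V\right) \left(F{\left(17 \right)} + o\right) = \left(\left(15 - -35\right) + \frac{4349}{3184}\right) \left(-16 + 0\right) = \left(\left(15 + 35\right) + \frac{4349}{3184}\right) \left(-16\right) = \left(50 + \frac{4349}{3184}\right) \left(-16\right) = \frac{163549}{3184} \left(-16\right) = - \frac{163549}{199}$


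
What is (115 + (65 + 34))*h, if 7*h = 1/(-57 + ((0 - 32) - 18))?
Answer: -2/7 ≈ -0.28571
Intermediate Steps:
h = -1/749 (h = 1/(7*(-57 + ((0 - 32) - 18))) = 1/(7*(-57 + (-32 - 18))) = 1/(7*(-57 - 50)) = (⅐)/(-107) = (⅐)*(-1/107) = -1/749 ≈ -0.0013351)
(115 + (65 + 34))*h = (115 + (65 + 34))*(-1/749) = (115 + 99)*(-1/749) = 214*(-1/749) = -2/7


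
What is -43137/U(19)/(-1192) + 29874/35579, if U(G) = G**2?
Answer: 14389912011/15310070648 ≈ 0.93990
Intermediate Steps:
-43137/U(19)/(-1192) + 29874/35579 = -43137/(19**2)/(-1192) + 29874/35579 = -43137/361*(-1/1192) + 29874*(1/35579) = -43137*1/361*(-1/1192) + 29874/35579 = -43137/361*(-1/1192) + 29874/35579 = 43137/430312 + 29874/35579 = 14389912011/15310070648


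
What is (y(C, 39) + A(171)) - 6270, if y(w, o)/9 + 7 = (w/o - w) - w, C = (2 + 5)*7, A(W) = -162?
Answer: -95754/13 ≈ -7365.7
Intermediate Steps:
C = 49 (C = 7*7 = 49)
y(w, o) = -63 - 18*w + 9*w/o (y(w, o) = -63 + 9*((w/o - w) - w) = -63 + 9*((-w + w/o) - w) = -63 + 9*(-2*w + w/o) = -63 + (-18*w + 9*w/o) = -63 - 18*w + 9*w/o)
(y(C, 39) + A(171)) - 6270 = ((-63 - 18*49 + 9*49/39) - 162) - 6270 = ((-63 - 882 + 9*49*(1/39)) - 162) - 6270 = ((-63 - 882 + 147/13) - 162) - 6270 = (-12138/13 - 162) - 6270 = -14244/13 - 6270 = -95754/13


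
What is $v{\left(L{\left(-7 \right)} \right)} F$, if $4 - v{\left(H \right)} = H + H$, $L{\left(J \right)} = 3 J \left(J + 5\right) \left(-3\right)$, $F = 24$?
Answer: $6144$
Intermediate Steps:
$L{\left(J \right)} = - 9 J \left(5 + J\right)$ ($L{\left(J \right)} = 3 J \left(5 + J\right) \left(-3\right) = - 9 J \left(5 + J\right)$)
$v{\left(H \right)} = 4 - 2 H$ ($v{\left(H \right)} = 4 - \left(H + H\right) = 4 - 2 H$)
$v{\left(L{\left(-7 \right)} \right)} F = \left(4 - 2 \left(\left(-9\right) \left(-7\right) \left(5 - 7\right)\right)\right) 24 = \left(4 - 2 \left(\left(-9\right) \left(-7\right) \left(-2\right)\right)\right) 24 = \left(4 - -252\right) 24 = \left(4 + 252\right) 24 = 256 \cdot 24 = 6144$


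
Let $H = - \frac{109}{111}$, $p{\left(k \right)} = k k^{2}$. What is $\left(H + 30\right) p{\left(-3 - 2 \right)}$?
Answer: $- \frac{402625}{111} \approx -3627.3$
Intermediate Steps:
$p{\left(k \right)} = k^{3}$
$H = - \frac{109}{111}$ ($H = \left(-109\right) \frac{1}{111} = - \frac{109}{111} \approx -0.98198$)
$\left(H + 30\right) p{\left(-3 - 2 \right)} = \left(- \frac{109}{111} + 30\right) \left(-3 - 2\right)^{3} = \frac{3221 \left(-5\right)^{3}}{111} = \frac{3221}{111} \left(-125\right) = - \frac{402625}{111}$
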